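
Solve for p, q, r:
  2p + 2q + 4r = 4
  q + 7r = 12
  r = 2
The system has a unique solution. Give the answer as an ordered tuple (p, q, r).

(0, -2, 2)

Form the augmented matrix and row-reduce:
  [ 2  2  4  |   4 ]
  [ 0  1  7  |  12 ]
  [ 0  0  1  |   2 ]
ρ1 → 1/2·ρ1
  [ 1  1  2  |   2 ]
  [ 0  1  7  |  12 ]
  [ 0  0  1  |   2 ]
ρ2 → ρ2 − 7·ρ3
  [ 1  1  2  |   2 ]
  [ 0  1  0  |  -2 ]
  [ 0  0  1  |   2 ]
ρ1 → ρ1 − 2·ρ3
  [ 1  1  0  |  -2 ]
  [ 0  1  0  |  -2 ]
  [ 0  0  1  |   2 ]
ρ1 → ρ1 − ρ2
  [ 1  0  0  |   0 ]
  [ 0  1  0  |  -2 ]
  [ 0  0  1  |   2 ]
Reading off the last column: p = 0, q = -2, r = 2.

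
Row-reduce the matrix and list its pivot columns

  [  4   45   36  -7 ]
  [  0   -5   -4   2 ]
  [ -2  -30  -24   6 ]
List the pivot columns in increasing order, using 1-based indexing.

ρ1 -> 1/4·ρ1
  [  1  45/4    9  -7/4 ]
  [  0    -5   -4     2 ]
  [ -2   -30  -24     6 ]
ρ3 -> ρ3 + 2·ρ1
  [ 1   45/4   9  -7/4 ]
  [ 0     -5  -4     2 ]
  [ 0  -15/2  -6   5/2 ]
ρ2 -> -1/5·ρ2
  [ 1   45/4    9  -7/4 ]
  [ 0      1  4/5  -2/5 ]
  [ 0  -15/2   -6   5/2 ]
ρ3 -> ρ3 + 15/2·ρ2
  [ 1  45/4    9  -7/4 ]
  [ 0     1  4/5  -2/5 ]
  [ 0     0    0  -1/2 ]
ρ3 -> -2·ρ3
  [ 1  45/4    9  -7/4 ]
  [ 0     1  4/5  -2/5 ]
  [ 0     0    0     1 ]
ρ2 -> ρ2 + 2/5·ρ3
  [ 1  45/4    9  -7/4 ]
  [ 0     1  4/5     0 ]
  [ 0     0    0     1 ]
ρ1 -> ρ1 + 7/4·ρ3
  [ 1  45/4    9  0 ]
  [ 0     1  4/5  0 ]
  [ 0     0    0  1 ]
ρ1 -> ρ1 − 45/4·ρ2
  [ 1  0    0  0 ]
  [ 0  1  4/5  0 ]
  [ 0  0    0  1 ]
Pivot columns are the columns containing a leading 1.

1, 2, 4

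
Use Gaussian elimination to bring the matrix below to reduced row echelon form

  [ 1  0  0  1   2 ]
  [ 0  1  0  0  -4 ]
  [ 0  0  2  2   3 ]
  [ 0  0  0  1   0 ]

ρ3 ← 1/2·ρ3
  [ 1  0  0  1    2 ]
  [ 0  1  0  0   -4 ]
  [ 0  0  1  1  3/2 ]
  [ 0  0  0  1    0 ]
ρ3 ← ρ3 − ρ4
  [ 1  0  0  1    2 ]
  [ 0  1  0  0   -4 ]
  [ 0  0  1  0  3/2 ]
  [ 0  0  0  1    0 ]
ρ1 ← ρ1 − ρ4
  [ 1  0  0  0    2 ]
  [ 0  1  0  0   -4 ]
  [ 0  0  1  0  3/2 ]
  [ 0  0  0  1    0 ]

[[1, 0, 0, 0, 2], [0, 1, 0, 0, -4], [0, 0, 1, 0, 3/2], [0, 0, 0, 1, 0]]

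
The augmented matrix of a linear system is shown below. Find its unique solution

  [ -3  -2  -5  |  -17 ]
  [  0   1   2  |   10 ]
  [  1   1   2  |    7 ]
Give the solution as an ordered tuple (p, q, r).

(-3, -2, 6)

R1 → -1/3·R1
  [ 1  2/3  5/3  |  17/3 ]
  [ 0    1    2  |    10 ]
  [ 1    1    2  |     7 ]
R3 → R3 − R1
  [ 1  2/3  5/3  |  17/3 ]
  [ 0    1    2  |    10 ]
  [ 0  1/3  1/3  |   4/3 ]
R3 → R3 − 1/3·R2
  [ 1  2/3   5/3  |  17/3 ]
  [ 0    1     2  |    10 ]
  [ 0    0  -1/3  |    -2 ]
R3 → -3·R3
  [ 1  2/3  5/3  |  17/3 ]
  [ 0    1    2  |    10 ]
  [ 0    0    1  |     6 ]
R2 → R2 − 2·R3
  [ 1  2/3  5/3  |  17/3 ]
  [ 0    1    0  |    -2 ]
  [ 0    0    1  |     6 ]
R1 → R1 − 5/3·R3
  [ 1  2/3  0  |  -13/3 ]
  [ 0    1  0  |     -2 ]
  [ 0    0  1  |      6 ]
R1 → R1 − 2/3·R2
  [ 1  0  0  |  -3 ]
  [ 0  1  0  |  -2 ]
  [ 0  0  1  |   6 ]
Reading off the last column: p = -3, q = -2, r = 6.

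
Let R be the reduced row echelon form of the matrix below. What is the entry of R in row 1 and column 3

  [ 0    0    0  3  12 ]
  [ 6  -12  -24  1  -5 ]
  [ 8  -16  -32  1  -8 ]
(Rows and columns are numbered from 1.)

R1 ↔ R2
R1 -> 1/6·R1
R3 -> R3 − 8·R1
R2 -> 1/3·R2
R3 -> R3 + 1/3·R2
R1 -> R1 − 1/6·R2

-4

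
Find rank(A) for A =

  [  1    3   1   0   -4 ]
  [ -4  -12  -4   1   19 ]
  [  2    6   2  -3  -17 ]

rank = 2

r2 := r2 + 4·r1
  [ 1  3  1   0   -4 ]
  [ 0  0  0   1    3 ]
  [ 2  6  2  -3  -17 ]
r3 := r3 − 2·r1
  [ 1  3  1   0  -4 ]
  [ 0  0  0   1   3 ]
  [ 0  0  0  -3  -9 ]
r3 := r3 + 3·r2
  [ 1  3  1  0  -4 ]
  [ 0  0  0  1   3 ]
  [ 0  0  0  0   0 ]
The reduced form has 2 nonzero rows.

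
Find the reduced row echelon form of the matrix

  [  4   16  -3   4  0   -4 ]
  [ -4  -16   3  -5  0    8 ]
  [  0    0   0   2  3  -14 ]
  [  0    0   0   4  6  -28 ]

ρ1 -> 1/4·ρ1
  [  1    4  -3/4   1  0   -1 ]
  [ -4  -16     3  -5  0    8 ]
  [  0    0     0   2  3  -14 ]
  [  0    0     0   4  6  -28 ]
ρ2 -> ρ2 + 4·ρ1
  [ 1  4  -3/4   1  0   -1 ]
  [ 0  0     0  -1  0    4 ]
  [ 0  0     0   2  3  -14 ]
  [ 0  0     0   4  6  -28 ]
ρ2 -> -1·ρ2
  [ 1  4  -3/4  1  0   -1 ]
  [ 0  0     0  1  0   -4 ]
  [ 0  0     0  2  3  -14 ]
  [ 0  0     0  4  6  -28 ]
ρ3 -> ρ3 − 2·ρ2
  [ 1  4  -3/4  1  0   -1 ]
  [ 0  0     0  1  0   -4 ]
  [ 0  0     0  0  3   -6 ]
  [ 0  0     0  4  6  -28 ]
ρ4 -> ρ4 − 4·ρ2
  [ 1  4  -3/4  1  0   -1 ]
  [ 0  0     0  1  0   -4 ]
  [ 0  0     0  0  3   -6 ]
  [ 0  0     0  0  6  -12 ]
ρ3 -> 1/3·ρ3
  [ 1  4  -3/4  1  0   -1 ]
  [ 0  0     0  1  0   -4 ]
  [ 0  0     0  0  1   -2 ]
  [ 0  0     0  0  6  -12 ]
ρ4 -> ρ4 − 6·ρ3
  [ 1  4  -3/4  1  0  -1 ]
  [ 0  0     0  1  0  -4 ]
  [ 0  0     0  0  1  -2 ]
  [ 0  0     0  0  0   0 ]
ρ1 -> ρ1 − ρ2
  [ 1  4  -3/4  0  0   3 ]
  [ 0  0     0  1  0  -4 ]
  [ 0  0     0  0  1  -2 ]
  [ 0  0     0  0  0   0 ]

[[1, 4, -3/4, 0, 0, 3], [0, 0, 0, 1, 0, -4], [0, 0, 0, 0, 1, -2], [0, 0, 0, 0, 0, 0]]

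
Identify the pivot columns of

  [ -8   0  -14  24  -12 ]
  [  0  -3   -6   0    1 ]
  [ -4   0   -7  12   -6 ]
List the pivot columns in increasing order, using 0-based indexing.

Multiply r1 by -1/8.
Add 4 times r1 to r3.
Multiply r2 by -1/3.
Pivot columns are the columns containing a leading 1.

0, 1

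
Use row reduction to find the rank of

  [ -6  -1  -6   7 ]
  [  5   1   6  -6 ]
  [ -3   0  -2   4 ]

R1 → -1/6·R1
  [  1  1/6   1  -7/6 ]
  [  5    1   6    -6 ]
  [ -3    0  -2     4 ]
R2 → R2 − 5·R1
  [  1  1/6   1  -7/6 ]
  [  0  1/6   1  -1/6 ]
  [ -3    0  -2     4 ]
R3 → R3 + 3·R1
  [ 1  1/6  1  -7/6 ]
  [ 0  1/6  1  -1/6 ]
  [ 0  1/2  1   1/2 ]
R2 → 6·R2
  [ 1  1/6  1  -7/6 ]
  [ 0    1  6    -1 ]
  [ 0  1/2  1   1/2 ]
R3 → R3 − 1/2·R2
  [ 1  1/6   1  -7/6 ]
  [ 0    1   6    -1 ]
  [ 0    0  -2     1 ]
R3 → -1/2·R3
  [ 1  1/6  1  -7/6 ]
  [ 0    1  6    -1 ]
  [ 0    0  1  -1/2 ]
R2 → R2 − 6·R3
  [ 1  1/6  1  -7/6 ]
  [ 0    1  0     2 ]
  [ 0    0  1  -1/2 ]
R1 → R1 − R3
  [ 1  1/6  0  -2/3 ]
  [ 0    1  0     2 ]
  [ 0    0  1  -1/2 ]
R1 → R1 − 1/6·R2
  [ 1  0  0    -1 ]
  [ 0  1  0     2 ]
  [ 0  0  1  -1/2 ]
The reduced form has 3 nonzero rows.

rank = 3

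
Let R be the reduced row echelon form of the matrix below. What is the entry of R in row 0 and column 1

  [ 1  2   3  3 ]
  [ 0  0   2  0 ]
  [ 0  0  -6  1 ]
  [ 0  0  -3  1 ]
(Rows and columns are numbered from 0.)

R2 → 1/2·R2
  [ 1  2   3  3 ]
  [ 0  0   1  0 ]
  [ 0  0  -6  1 ]
  [ 0  0  -3  1 ]
R3 → R3 + 6·R2
  [ 1  2   3  3 ]
  [ 0  0   1  0 ]
  [ 0  0   0  1 ]
  [ 0  0  -3  1 ]
R4 → R4 + 3·R2
  [ 1  2  3  3 ]
  [ 0  0  1  0 ]
  [ 0  0  0  1 ]
  [ 0  0  0  1 ]
R4 → R4 − R3
  [ 1  2  3  3 ]
  [ 0  0  1  0 ]
  [ 0  0  0  1 ]
  [ 0  0  0  0 ]
R1 → R1 − 3·R3
  [ 1  2  3  0 ]
  [ 0  0  1  0 ]
  [ 0  0  0  1 ]
  [ 0  0  0  0 ]
R1 → R1 − 3·R2
  [ 1  2  0  0 ]
  [ 0  0  1  0 ]
  [ 0  0  0  1 ]
  [ 0  0  0  0 ]

2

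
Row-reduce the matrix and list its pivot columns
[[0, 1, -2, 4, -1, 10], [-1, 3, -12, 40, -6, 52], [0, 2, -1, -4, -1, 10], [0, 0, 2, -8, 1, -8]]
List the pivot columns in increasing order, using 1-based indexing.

1, 2, 3, 5

R1 <=> R2
  [ -1  3  -12  40  -6  52 ]
  [  0  1   -2   4  -1  10 ]
  [  0  2   -1  -4  -1  10 ]
  [  0  0    2  -8   1  -8 ]
R1 -> -1·R1
  [ 1  -3  12  -40   6  -52 ]
  [ 0   1  -2    4  -1   10 ]
  [ 0   2  -1   -4  -1   10 ]
  [ 0   0   2   -8   1   -8 ]
R3 -> R3 − 2·R2
  [ 1  -3  12  -40   6  -52 ]
  [ 0   1  -2    4  -1   10 ]
  [ 0   0   3  -12   1  -10 ]
  [ 0   0   2   -8   1   -8 ]
R3 -> 1/3·R3
  [ 1  -3  12  -40    6    -52 ]
  [ 0   1  -2    4   -1     10 ]
  [ 0   0   1   -4  1/3  -10/3 ]
  [ 0   0   2   -8    1     -8 ]
R4 -> R4 − 2·R3
  [ 1  -3  12  -40    6    -52 ]
  [ 0   1  -2    4   -1     10 ]
  [ 0   0   1   -4  1/3  -10/3 ]
  [ 0   0   0    0  1/3   -4/3 ]
R4 -> 3·R4
  [ 1  -3  12  -40    6    -52 ]
  [ 0   1  -2    4   -1     10 ]
  [ 0   0   1   -4  1/3  -10/3 ]
  [ 0   0   0    0    1     -4 ]
R3 -> R3 − 1/3·R4
  [ 1  -3  12  -40   6  -52 ]
  [ 0   1  -2    4  -1   10 ]
  [ 0   0   1   -4   0   -2 ]
  [ 0   0   0    0   1   -4 ]
R2 -> R2 + R4
  [ 1  -3  12  -40  6  -52 ]
  [ 0   1  -2    4  0    6 ]
  [ 0   0   1   -4  0   -2 ]
  [ 0   0   0    0  1   -4 ]
R1 -> R1 − 6·R4
  [ 1  -3  12  -40  0  -28 ]
  [ 0   1  -2    4  0    6 ]
  [ 0   0   1   -4  0   -2 ]
  [ 0   0   0    0  1   -4 ]
R2 -> R2 + 2·R3
  [ 1  -3  12  -40  0  -28 ]
  [ 0   1   0   -4  0    2 ]
  [ 0   0   1   -4  0   -2 ]
  [ 0   0   0    0  1   -4 ]
R1 -> R1 − 12·R3
  [ 1  -3  0   8  0  -4 ]
  [ 0   1  0  -4  0   2 ]
  [ 0   0  1  -4  0  -2 ]
  [ 0   0  0   0  1  -4 ]
R1 -> R1 + 3·R2
  [ 1  0  0  -4  0   2 ]
  [ 0  1  0  -4  0   2 ]
  [ 0  0  1  -4  0  -2 ]
  [ 0  0  0   0  1  -4 ]
Pivot columns are the columns containing a leading 1.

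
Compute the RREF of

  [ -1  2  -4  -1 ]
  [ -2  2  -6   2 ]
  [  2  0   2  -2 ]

R1 -> -1·R1
  [  1  -2   4   1 ]
  [ -2   2  -6   2 ]
  [  2   0   2  -2 ]
R2 -> R2 + 2·R1
  [ 1  -2  4   1 ]
  [ 0  -2  2   4 ]
  [ 2   0  2  -2 ]
R3 -> R3 − 2·R1
  [ 1  -2   4   1 ]
  [ 0  -2   2   4 ]
  [ 0   4  -6  -4 ]
R2 -> -1/2·R2
  [ 1  -2   4   1 ]
  [ 0   1  -1  -2 ]
  [ 0   4  -6  -4 ]
R3 -> R3 − 4·R2
  [ 1  -2   4   1 ]
  [ 0   1  -1  -2 ]
  [ 0   0  -2   4 ]
R3 -> -1/2·R3
  [ 1  -2   4   1 ]
  [ 0   1  -1  -2 ]
  [ 0   0   1  -2 ]
R2 -> R2 + R3
  [ 1  -2  4   1 ]
  [ 0   1  0  -4 ]
  [ 0   0  1  -2 ]
R1 -> R1 − 4·R3
  [ 1  -2  0   9 ]
  [ 0   1  0  -4 ]
  [ 0   0  1  -2 ]
R1 -> R1 + 2·R2
  [ 1  0  0   1 ]
  [ 0  1  0  -4 ]
  [ 0  0  1  -2 ]

[[1, 0, 0, 1], [0, 1, 0, -4], [0, 0, 1, -2]]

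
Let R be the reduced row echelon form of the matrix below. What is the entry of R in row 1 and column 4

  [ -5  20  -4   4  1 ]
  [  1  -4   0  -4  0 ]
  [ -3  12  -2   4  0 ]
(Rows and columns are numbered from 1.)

-4

R1 → -1/5·R1
  [  1  -4  4/5  -4/5  -1/5 ]
  [  1  -4    0    -4     0 ]
  [ -3  12   -2     4     0 ]
R2 → R2 − R1
  [  1  -4   4/5   -4/5  -1/5 ]
  [  0   0  -4/5  -16/5   1/5 ]
  [ -3  12    -2      4     0 ]
R3 → R3 + 3·R1
  [ 1  -4   4/5   -4/5  -1/5 ]
  [ 0   0  -4/5  -16/5   1/5 ]
  [ 0   0   2/5    8/5  -3/5 ]
R2 → -5/4·R2
  [ 1  -4  4/5  -4/5  -1/5 ]
  [ 0   0    1     4  -1/4 ]
  [ 0   0  2/5   8/5  -3/5 ]
R3 → R3 − 2/5·R2
  [ 1  -4  4/5  -4/5  -1/5 ]
  [ 0   0    1     4  -1/4 ]
  [ 0   0    0     0  -1/2 ]
R3 → -2·R3
  [ 1  -4  4/5  -4/5  -1/5 ]
  [ 0   0    1     4  -1/4 ]
  [ 0   0    0     0     1 ]
R2 → R2 + 1/4·R3
  [ 1  -4  4/5  -4/5  -1/5 ]
  [ 0   0    1     4     0 ]
  [ 0   0    0     0     1 ]
R1 → R1 + 1/5·R3
  [ 1  -4  4/5  -4/5  0 ]
  [ 0   0    1     4  0 ]
  [ 0   0    0     0  1 ]
R1 → R1 − 4/5·R2
  [ 1  -4  0  -4  0 ]
  [ 0   0  1   4  0 ]
  [ 0   0  0   0  1 ]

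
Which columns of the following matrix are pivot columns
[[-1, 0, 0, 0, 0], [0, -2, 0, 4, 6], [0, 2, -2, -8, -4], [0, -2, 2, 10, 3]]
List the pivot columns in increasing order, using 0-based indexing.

r1 -> -1·r1
r2 -> -1/2·r2
r3 -> r3 − 2·r2
r4 -> r4 + 2·r2
r3 -> -1/2·r3
r4 -> r4 − 2·r3
r4 -> 1/2·r4
r3 -> r3 − 2·r4
r2 -> r2 + 2·r4
Pivot columns are the columns containing a leading 1.

0, 1, 2, 3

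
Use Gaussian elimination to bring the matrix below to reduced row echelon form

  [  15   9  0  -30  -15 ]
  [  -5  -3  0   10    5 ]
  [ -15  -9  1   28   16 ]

ρ1 := 1/15·ρ1
  [   1  3/5  0  -2  -1 ]
  [  -5   -3  0  10   5 ]
  [ -15   -9  1  28  16 ]
ρ2 := ρ2 + 5·ρ1
  [   1  3/5  0  -2  -1 ]
  [   0    0  0   0   0 ]
  [ -15   -9  1  28  16 ]
ρ3 := ρ3 + 15·ρ1
  [ 1  3/5  0  -2  -1 ]
  [ 0    0  0   0   0 ]
  [ 0    0  1  -2   1 ]
ρ2 ↔ ρ3
  [ 1  3/5  0  -2  -1 ]
  [ 0    0  1  -2   1 ]
  [ 0    0  0   0   0 ]

[[1, 3/5, 0, -2, -1], [0, 0, 1, -2, 1], [0, 0, 0, 0, 0]]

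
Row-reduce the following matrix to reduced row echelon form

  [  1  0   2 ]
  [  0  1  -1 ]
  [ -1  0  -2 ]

[[1, 0, 2], [0, 1, -1], [0, 0, 0]]

Add ρ1 to ρ3.
  [ 1  0   2 ]
  [ 0  1  -1 ]
  [ 0  0   0 ]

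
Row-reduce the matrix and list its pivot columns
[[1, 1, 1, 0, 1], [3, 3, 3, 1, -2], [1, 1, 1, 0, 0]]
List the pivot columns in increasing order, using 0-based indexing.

0, 3, 4

Subtract 3 times R1 from R2.
  [ 1  1  1  0   1 ]
  [ 0  0  0  1  -5 ]
  [ 1  1  1  0   0 ]
Subtract R1 from R3.
  [ 1  1  1  0   1 ]
  [ 0  0  0  1  -5 ]
  [ 0  0  0  0  -1 ]
Multiply R3 by -1.
  [ 1  1  1  0   1 ]
  [ 0  0  0  1  -5 ]
  [ 0  0  0  0   1 ]
Add 5 times R3 to R2.
  [ 1  1  1  0  1 ]
  [ 0  0  0  1  0 ]
  [ 0  0  0  0  1 ]
Subtract R3 from R1.
  [ 1  1  1  0  0 ]
  [ 0  0  0  1  0 ]
  [ 0  0  0  0  1 ]
Pivot columns are the columns containing a leading 1.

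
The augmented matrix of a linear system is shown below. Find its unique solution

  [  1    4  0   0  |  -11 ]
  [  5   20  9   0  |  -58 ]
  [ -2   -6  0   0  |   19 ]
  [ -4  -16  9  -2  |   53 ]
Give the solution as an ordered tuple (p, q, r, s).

(-5, -3/2, -1/3, -6)

R2 -> R2 − 5·R1
  [  1    4  0   0  |  -11 ]
  [  0    0  9   0  |   -3 ]
  [ -2   -6  0   0  |   19 ]
  [ -4  -16  9  -2  |   53 ]
R3 -> R3 + 2·R1
  [  1    4  0   0  |  -11 ]
  [  0    0  9   0  |   -3 ]
  [  0    2  0   0  |   -3 ]
  [ -4  -16  9  -2  |   53 ]
R4 -> R4 + 4·R1
  [ 1  4  0   0  |  -11 ]
  [ 0  0  9   0  |   -3 ]
  [ 0  2  0   0  |   -3 ]
  [ 0  0  9  -2  |    9 ]
R2 ↔ R3
  [ 1  4  0   0  |  -11 ]
  [ 0  2  0   0  |   -3 ]
  [ 0  0  9   0  |   -3 ]
  [ 0  0  9  -2  |    9 ]
R2 -> 1/2·R2
  [ 1  4  0   0  |   -11 ]
  [ 0  1  0   0  |  -3/2 ]
  [ 0  0  9   0  |    -3 ]
  [ 0  0  9  -2  |     9 ]
R3 -> 1/9·R3
  [ 1  4  0   0  |   -11 ]
  [ 0  1  0   0  |  -3/2 ]
  [ 0  0  1   0  |  -1/3 ]
  [ 0  0  9  -2  |     9 ]
R4 -> R4 − 9·R3
  [ 1  4  0   0  |   -11 ]
  [ 0  1  0   0  |  -3/2 ]
  [ 0  0  1   0  |  -1/3 ]
  [ 0  0  0  -2  |    12 ]
R4 -> -1/2·R4
  [ 1  4  0  0  |   -11 ]
  [ 0  1  0  0  |  -3/2 ]
  [ 0  0  1  0  |  -1/3 ]
  [ 0  0  0  1  |    -6 ]
R1 -> R1 − 4·R2
  [ 1  0  0  0  |    -5 ]
  [ 0  1  0  0  |  -3/2 ]
  [ 0  0  1  0  |  -1/3 ]
  [ 0  0  0  1  |    -6 ]
Reading off the last column: p = -5, q = -3/2, r = -1/3, s = -6.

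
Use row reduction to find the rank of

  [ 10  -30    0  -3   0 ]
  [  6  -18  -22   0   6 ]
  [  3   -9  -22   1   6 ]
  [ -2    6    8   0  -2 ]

rank = 4

Multiply ρ1 by 1/10.
  [  1   -3    0  -3/10   0 ]
  [  6  -18  -22      0   6 ]
  [  3   -9  -22      1   6 ]
  [ -2    6    8      0  -2 ]
Subtract 6 times ρ1 from ρ2.
  [  1  -3    0  -3/10   0 ]
  [  0   0  -22    9/5   6 ]
  [  3  -9  -22      1   6 ]
  [ -2   6    8      0  -2 ]
Subtract 3 times ρ1 from ρ3.
  [  1  -3    0  -3/10   0 ]
  [  0   0  -22    9/5   6 ]
  [  0   0  -22  19/10   6 ]
  [ -2   6    8      0  -2 ]
Add 2 times ρ1 to ρ4.
  [ 1  -3    0  -3/10   0 ]
  [ 0   0  -22    9/5   6 ]
  [ 0   0  -22  19/10   6 ]
  [ 0   0    8   -3/5  -2 ]
Multiply ρ2 by -1/22.
  [ 1  -3    0   -3/10      0 ]
  [ 0   0    1  -9/110  -3/11 ]
  [ 0   0  -22   19/10      6 ]
  [ 0   0    8    -3/5     -2 ]
Add 22 times ρ2 to ρ3.
  [ 1  -3  0   -3/10      0 ]
  [ 0   0  1  -9/110  -3/11 ]
  [ 0   0  0    1/10      0 ]
  [ 0   0  8    -3/5     -2 ]
Subtract 8 times ρ2 from ρ4.
  [ 1  -3  0   -3/10      0 ]
  [ 0   0  1  -9/110  -3/11 ]
  [ 0   0  0    1/10      0 ]
  [ 0   0  0    3/55   2/11 ]
Multiply ρ3 by 10.
  [ 1  -3  0   -3/10      0 ]
  [ 0   0  1  -9/110  -3/11 ]
  [ 0   0  0       1      0 ]
  [ 0   0  0    3/55   2/11 ]
Subtract 3/55 times ρ3 from ρ4.
  [ 1  -3  0   -3/10      0 ]
  [ 0   0  1  -9/110  -3/11 ]
  [ 0   0  0       1      0 ]
  [ 0   0  0       0   2/11 ]
Multiply ρ4 by 11/2.
  [ 1  -3  0   -3/10      0 ]
  [ 0   0  1  -9/110  -3/11 ]
  [ 0   0  0       1      0 ]
  [ 0   0  0       0      1 ]
Add 3/11 times ρ4 to ρ2.
  [ 1  -3  0   -3/10  0 ]
  [ 0   0  1  -9/110  0 ]
  [ 0   0  0       1  0 ]
  [ 0   0  0       0  1 ]
Add 9/110 times ρ3 to ρ2.
  [ 1  -3  0  -3/10  0 ]
  [ 0   0  1      0  0 ]
  [ 0   0  0      1  0 ]
  [ 0   0  0      0  1 ]
Add 3/10 times ρ3 to ρ1.
  [ 1  -3  0  0  0 ]
  [ 0   0  1  0  0 ]
  [ 0   0  0  1  0 ]
  [ 0   0  0  0  1 ]
The reduced form has 4 nonzero rows.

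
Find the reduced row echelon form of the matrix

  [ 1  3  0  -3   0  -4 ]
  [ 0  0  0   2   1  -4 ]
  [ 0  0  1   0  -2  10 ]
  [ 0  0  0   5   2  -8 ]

[[1, 3, 0, 0, 0, -4], [0, 0, 1, 0, 0, 2], [0, 0, 0, 1, 0, 0], [0, 0, 0, 0, 1, -4]]

r2 ↔ r3
r3 → 1/2·r3
r4 → r4 − 5·r3
r4 → -2·r4
r3 → r3 − 1/2·r4
r2 → r2 + 2·r4
r1 → r1 + 3·r3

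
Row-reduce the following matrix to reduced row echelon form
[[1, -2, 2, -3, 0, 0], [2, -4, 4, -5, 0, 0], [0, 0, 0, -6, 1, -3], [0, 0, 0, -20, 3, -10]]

R2 ← R2 − 2·R1
  [ 1  -2  2   -3  0    0 ]
  [ 0   0  0    1  0    0 ]
  [ 0   0  0   -6  1   -3 ]
  [ 0   0  0  -20  3  -10 ]
R3 ← R3 + 6·R2
  [ 1  -2  2   -3  0    0 ]
  [ 0   0  0    1  0    0 ]
  [ 0   0  0    0  1   -3 ]
  [ 0   0  0  -20  3  -10 ]
R4 ← R4 + 20·R2
  [ 1  -2  2  -3  0    0 ]
  [ 0   0  0   1  0    0 ]
  [ 0   0  0   0  1   -3 ]
  [ 0   0  0   0  3  -10 ]
R4 ← R4 − 3·R3
  [ 1  -2  2  -3  0   0 ]
  [ 0   0  0   1  0   0 ]
  [ 0   0  0   0  1  -3 ]
  [ 0   0  0   0  0  -1 ]
R4 ← -1·R4
  [ 1  -2  2  -3  0   0 ]
  [ 0   0  0   1  0   0 ]
  [ 0   0  0   0  1  -3 ]
  [ 0   0  0   0  0   1 ]
R3 ← R3 + 3·R4
  [ 1  -2  2  -3  0  0 ]
  [ 0   0  0   1  0  0 ]
  [ 0   0  0   0  1  0 ]
  [ 0   0  0   0  0  1 ]
R1 ← R1 + 3·R2
  [ 1  -2  2  0  0  0 ]
  [ 0   0  0  1  0  0 ]
  [ 0   0  0  0  1  0 ]
  [ 0   0  0  0  0  1 ]

[[1, -2, 2, 0, 0, 0], [0, 0, 0, 1, 0, 0], [0, 0, 0, 0, 1, 0], [0, 0, 0, 0, 0, 1]]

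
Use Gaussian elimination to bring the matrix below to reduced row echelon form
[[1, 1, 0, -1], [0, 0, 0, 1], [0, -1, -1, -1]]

[[1, 0, -1, 0], [0, 1, 1, 0], [0, 0, 0, 1]]

r2 <=> r3
  [ 1   1   0  -1 ]
  [ 0  -1  -1  -1 ]
  [ 0   0   0   1 ]
r2 ← -1·r2
  [ 1  1  0  -1 ]
  [ 0  1  1   1 ]
  [ 0  0  0   1 ]
r2 ← r2 − r3
  [ 1  1  0  -1 ]
  [ 0  1  1   0 ]
  [ 0  0  0   1 ]
r1 ← r1 + r3
  [ 1  1  0  0 ]
  [ 0  1  1  0 ]
  [ 0  0  0  1 ]
r1 ← r1 − r2
  [ 1  0  -1  0 ]
  [ 0  1   1  0 ]
  [ 0  0   0  1 ]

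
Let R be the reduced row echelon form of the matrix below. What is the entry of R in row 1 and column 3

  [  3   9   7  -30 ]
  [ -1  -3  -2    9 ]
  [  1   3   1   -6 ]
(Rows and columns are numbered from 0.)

r1 → 1/3·r1
  [  1   3  7/3  -10 ]
  [ -1  -3   -2    9 ]
  [  1   3    1   -6 ]
r2 → r2 + r1
  [ 1  3  7/3  -10 ]
  [ 0  0  1/3   -1 ]
  [ 1  3    1   -6 ]
r3 → r3 − r1
  [ 1  3   7/3  -10 ]
  [ 0  0   1/3   -1 ]
  [ 0  0  -4/3    4 ]
r2 → 3·r2
  [ 1  3   7/3  -10 ]
  [ 0  0     1   -3 ]
  [ 0  0  -4/3    4 ]
r3 → r3 + 4/3·r2
  [ 1  3  7/3  -10 ]
  [ 0  0    1   -3 ]
  [ 0  0    0    0 ]
r1 → r1 − 7/3·r2
  [ 1  3  0  -3 ]
  [ 0  0  1  -3 ]
  [ 0  0  0   0 ]

-3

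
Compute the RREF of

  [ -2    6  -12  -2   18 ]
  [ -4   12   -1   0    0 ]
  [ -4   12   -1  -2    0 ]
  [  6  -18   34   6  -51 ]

[[1, -3, 0, 0, 0], [0, 0, 1, 0, 0], [0, 0, 0, 1, 0], [0, 0, 0, 0, 1]]

R1 := -1/2·R1
  [  1   -3   6   1   -9 ]
  [ -4   12  -1   0    0 ]
  [ -4   12  -1  -2    0 ]
  [  6  -18  34   6  -51 ]
R2 := R2 + 4·R1
  [  1   -3   6   1   -9 ]
  [  0    0  23   4  -36 ]
  [ -4   12  -1  -2    0 ]
  [  6  -18  34   6  -51 ]
R3 := R3 + 4·R1
  [ 1   -3   6  1   -9 ]
  [ 0    0  23  4  -36 ]
  [ 0    0  23  2  -36 ]
  [ 6  -18  34  6  -51 ]
R4 := R4 − 6·R1
  [ 1  -3   6  1   -9 ]
  [ 0   0  23  4  -36 ]
  [ 0   0  23  2  -36 ]
  [ 0   0  -2  0    3 ]
R2 := 1/23·R2
  [ 1  -3   6     1      -9 ]
  [ 0   0   1  4/23  -36/23 ]
  [ 0   0  23     2     -36 ]
  [ 0   0  -2     0       3 ]
R3 := R3 − 23·R2
  [ 1  -3   6     1      -9 ]
  [ 0   0   1  4/23  -36/23 ]
  [ 0   0   0    -2       0 ]
  [ 0   0  -2     0       3 ]
R4 := R4 + 2·R2
  [ 1  -3  6     1      -9 ]
  [ 0   0  1  4/23  -36/23 ]
  [ 0   0  0    -2       0 ]
  [ 0   0  0  8/23   -3/23 ]
R3 := -1/2·R3
  [ 1  -3  6     1      -9 ]
  [ 0   0  1  4/23  -36/23 ]
  [ 0   0  0     1       0 ]
  [ 0   0  0  8/23   -3/23 ]
R4 := R4 − 8/23·R3
  [ 1  -3  6     1      -9 ]
  [ 0   0  1  4/23  -36/23 ]
  [ 0   0  0     1       0 ]
  [ 0   0  0     0   -3/23 ]
R4 := -23/3·R4
  [ 1  -3  6     1      -9 ]
  [ 0   0  1  4/23  -36/23 ]
  [ 0   0  0     1       0 ]
  [ 0   0  0     0       1 ]
R2 := R2 + 36/23·R4
  [ 1  -3  6     1  -9 ]
  [ 0   0  1  4/23   0 ]
  [ 0   0  0     1   0 ]
  [ 0   0  0     0   1 ]
R1 := R1 + 9·R4
  [ 1  -3  6     1  0 ]
  [ 0   0  1  4/23  0 ]
  [ 0   0  0     1  0 ]
  [ 0   0  0     0  1 ]
R2 := R2 − 4/23·R3
  [ 1  -3  6  1  0 ]
  [ 0   0  1  0  0 ]
  [ 0   0  0  1  0 ]
  [ 0   0  0  0  1 ]
R1 := R1 − R3
  [ 1  -3  6  0  0 ]
  [ 0   0  1  0  0 ]
  [ 0   0  0  1  0 ]
  [ 0   0  0  0  1 ]
R1 := R1 − 6·R2
  [ 1  -3  0  0  0 ]
  [ 0   0  1  0  0 ]
  [ 0   0  0  1  0 ]
  [ 0   0  0  0  1 ]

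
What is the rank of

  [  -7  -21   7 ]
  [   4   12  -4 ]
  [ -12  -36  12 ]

rank = 1

Multiply r1 by -1/7.
  [   1    3  -1 ]
  [   4   12  -4 ]
  [ -12  -36  12 ]
Subtract 4 times r1 from r2.
  [   1    3  -1 ]
  [   0    0   0 ]
  [ -12  -36  12 ]
Add 12 times r1 to r3.
  [ 1  3  -1 ]
  [ 0  0   0 ]
  [ 0  0   0 ]
The reduced form has 1 nonzero row.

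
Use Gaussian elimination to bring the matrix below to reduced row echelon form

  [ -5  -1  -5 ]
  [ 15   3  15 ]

[[1, 1/5, 1], [0, 0, 0]]

R1 -> -1/5·R1
R2 -> R2 − 15·R1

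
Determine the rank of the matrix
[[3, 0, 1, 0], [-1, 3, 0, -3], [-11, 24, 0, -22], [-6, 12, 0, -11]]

rank = 4

Multiply ρ1 by 1/3.
  [   1   0  1/3    0 ]
  [  -1   3    0   -3 ]
  [ -11  24    0  -22 ]
  [  -6  12    0  -11 ]
Add ρ1 to ρ2.
  [   1   0  1/3    0 ]
  [   0   3  1/3   -3 ]
  [ -11  24    0  -22 ]
  [  -6  12    0  -11 ]
Add 11 times ρ1 to ρ3.
  [  1   0   1/3    0 ]
  [  0   3   1/3   -3 ]
  [  0  24  11/3  -22 ]
  [ -6  12     0  -11 ]
Add 6 times ρ1 to ρ4.
  [ 1   0   1/3    0 ]
  [ 0   3   1/3   -3 ]
  [ 0  24  11/3  -22 ]
  [ 0  12     2  -11 ]
Multiply ρ2 by 1/3.
  [ 1   0   1/3    0 ]
  [ 0   1   1/9   -1 ]
  [ 0  24  11/3  -22 ]
  [ 0  12     2  -11 ]
Subtract 24 times ρ2 from ρ3.
  [ 1   0  1/3    0 ]
  [ 0   1  1/9   -1 ]
  [ 0   0    1    2 ]
  [ 0  12    2  -11 ]
Subtract 12 times ρ2 from ρ4.
  [ 1  0  1/3   0 ]
  [ 0  1  1/9  -1 ]
  [ 0  0    1   2 ]
  [ 0  0  2/3   1 ]
Subtract 2/3 times ρ3 from ρ4.
  [ 1  0  1/3     0 ]
  [ 0  1  1/9    -1 ]
  [ 0  0    1     2 ]
  [ 0  0    0  -1/3 ]
Multiply ρ4 by -3.
  [ 1  0  1/3   0 ]
  [ 0  1  1/9  -1 ]
  [ 0  0    1   2 ]
  [ 0  0    0   1 ]
Subtract 2 times ρ4 from ρ3.
  [ 1  0  1/3   0 ]
  [ 0  1  1/9  -1 ]
  [ 0  0    1   0 ]
  [ 0  0    0   1 ]
Add ρ4 to ρ2.
  [ 1  0  1/3  0 ]
  [ 0  1  1/9  0 ]
  [ 0  0    1  0 ]
  [ 0  0    0  1 ]
Subtract 1/9 times ρ3 from ρ2.
  [ 1  0  1/3  0 ]
  [ 0  1    0  0 ]
  [ 0  0    1  0 ]
  [ 0  0    0  1 ]
Subtract 1/3 times ρ3 from ρ1.
  [ 1  0  0  0 ]
  [ 0  1  0  0 ]
  [ 0  0  1  0 ]
  [ 0  0  0  1 ]
The reduced form has 4 nonzero rows.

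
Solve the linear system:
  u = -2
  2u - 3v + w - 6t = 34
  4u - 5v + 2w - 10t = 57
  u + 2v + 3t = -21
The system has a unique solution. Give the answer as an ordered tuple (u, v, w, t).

Form the augmented matrix and row-reduce:
  [ 1   0  0    0  |   -2 ]
  [ 2  -3  1   -6  |   34 ]
  [ 4  -5  2  -10  |   57 ]
  [ 1   2  0    3  |  -21 ]
Subtract 2 times R1 from R2.
  [ 1   0  0    0  |   -2 ]
  [ 0  -3  1   -6  |   38 ]
  [ 4  -5  2  -10  |   57 ]
  [ 1   2  0    3  |  -21 ]
Subtract 4 times R1 from R3.
  [ 1   0  0    0  |   -2 ]
  [ 0  -3  1   -6  |   38 ]
  [ 0  -5  2  -10  |   65 ]
  [ 1   2  0    3  |  -21 ]
Subtract R1 from R4.
  [ 1   0  0    0  |   -2 ]
  [ 0  -3  1   -6  |   38 ]
  [ 0  -5  2  -10  |   65 ]
  [ 0   2  0    3  |  -19 ]
Multiply R2 by -1/3.
  [ 1   0     0    0  |     -2 ]
  [ 0   1  -1/3    2  |  -38/3 ]
  [ 0  -5     2  -10  |     65 ]
  [ 0   2     0    3  |    -19 ]
Add 5 times R2 to R3.
  [ 1  0     0  0  |     -2 ]
  [ 0  1  -1/3  2  |  -38/3 ]
  [ 0  0   1/3  0  |    5/3 ]
  [ 0  2     0  3  |    -19 ]
Subtract 2 times R2 from R4.
  [ 1  0     0   0  |     -2 ]
  [ 0  1  -1/3   2  |  -38/3 ]
  [ 0  0   1/3   0  |    5/3 ]
  [ 0  0   2/3  -1  |   19/3 ]
Multiply R3 by 3.
  [ 1  0     0   0  |     -2 ]
  [ 0  1  -1/3   2  |  -38/3 ]
  [ 0  0     1   0  |      5 ]
  [ 0  0   2/3  -1  |   19/3 ]
Subtract 2/3 times R3 from R4.
  [ 1  0     0   0  |     -2 ]
  [ 0  1  -1/3   2  |  -38/3 ]
  [ 0  0     1   0  |      5 ]
  [ 0  0     0  -1  |      3 ]
Multiply R4 by -1.
  [ 1  0     0  0  |     -2 ]
  [ 0  1  -1/3  2  |  -38/3 ]
  [ 0  0     1  0  |      5 ]
  [ 0  0     0  1  |     -3 ]
Subtract 2 times R4 from R2.
  [ 1  0     0  0  |     -2 ]
  [ 0  1  -1/3  0  |  -20/3 ]
  [ 0  0     1  0  |      5 ]
  [ 0  0     0  1  |     -3 ]
Add 1/3 times R3 to R2.
  [ 1  0  0  0  |  -2 ]
  [ 0  1  0  0  |  -5 ]
  [ 0  0  1  0  |   5 ]
  [ 0  0  0  1  |  -3 ]
Reading off the last column: u = -2, v = -5, w = 5, t = -3.

(-2, -5, 5, -3)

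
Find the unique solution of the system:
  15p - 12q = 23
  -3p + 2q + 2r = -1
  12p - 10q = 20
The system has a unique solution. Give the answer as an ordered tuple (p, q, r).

(-5/3, -4, 1)

Form the augmented matrix and row-reduce:
  [ 15  -12  0  |  23 ]
  [ -3    2  2  |  -1 ]
  [ 12  -10  0  |  20 ]
r1 → 1/15·r1
  [  1  -4/5  0  |  23/15 ]
  [ -3     2  2  |     -1 ]
  [ 12   -10  0  |     20 ]
r2 → r2 + 3·r1
  [  1  -4/5  0  |  23/15 ]
  [  0  -2/5  2  |   18/5 ]
  [ 12   -10  0  |     20 ]
r3 → r3 − 12·r1
  [ 1  -4/5  0  |  23/15 ]
  [ 0  -2/5  2  |   18/5 ]
  [ 0  -2/5  0  |    8/5 ]
r2 → -5/2·r2
  [ 1  -4/5   0  |  23/15 ]
  [ 0     1  -5  |     -9 ]
  [ 0  -2/5   0  |    8/5 ]
r3 → r3 + 2/5·r2
  [ 1  -4/5   0  |  23/15 ]
  [ 0     1  -5  |     -9 ]
  [ 0     0  -2  |     -2 ]
r3 → -1/2·r3
  [ 1  -4/5   0  |  23/15 ]
  [ 0     1  -5  |     -9 ]
  [ 0     0   1  |      1 ]
r2 → r2 + 5·r3
  [ 1  -4/5  0  |  23/15 ]
  [ 0     1  0  |     -4 ]
  [ 0     0  1  |      1 ]
r1 → r1 + 4/5·r2
  [ 1  0  0  |  -5/3 ]
  [ 0  1  0  |    -4 ]
  [ 0  0  1  |     1 ]
Reading off the last column: p = -5/3, q = -4, r = 1.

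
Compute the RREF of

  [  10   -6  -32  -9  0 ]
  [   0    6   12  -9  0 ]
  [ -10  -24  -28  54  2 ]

[[1, 0, -2, -9/5, 0], [0, 1, 2, -3/2, 0], [0, 0, 0, 0, 1]]

R1 → 1/10·R1
  [   1  -3/5  -16/5  -9/10  0 ]
  [   0     6     12     -9  0 ]
  [ -10   -24    -28     54  2 ]
R3 → R3 + 10·R1
  [ 1  -3/5  -16/5  -9/10  0 ]
  [ 0     6     12     -9  0 ]
  [ 0   -30    -60     45  2 ]
R2 → 1/6·R2
  [ 1  -3/5  -16/5  -9/10  0 ]
  [ 0     1      2   -3/2  0 ]
  [ 0   -30    -60     45  2 ]
R3 → R3 + 30·R2
  [ 1  -3/5  -16/5  -9/10  0 ]
  [ 0     1      2   -3/2  0 ]
  [ 0     0      0      0  2 ]
R3 → 1/2·R3
  [ 1  -3/5  -16/5  -9/10  0 ]
  [ 0     1      2   -3/2  0 ]
  [ 0     0      0      0  1 ]
R1 → R1 + 3/5·R2
  [ 1  0  -2  -9/5  0 ]
  [ 0  1   2  -3/2  0 ]
  [ 0  0   0     0  1 ]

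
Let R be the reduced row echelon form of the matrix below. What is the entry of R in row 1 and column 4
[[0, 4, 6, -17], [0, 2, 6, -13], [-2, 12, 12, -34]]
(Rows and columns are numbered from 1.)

R1 ↔ R3
  [ -2  12  12  -34 ]
  [  0   2   6  -13 ]
  [  0   4   6  -17 ]
R1 := -1/2·R1
  [ 1  -6  -6   17 ]
  [ 0   2   6  -13 ]
  [ 0   4   6  -17 ]
R2 := 1/2·R2
  [ 1  -6  -6     17 ]
  [ 0   1   3  -13/2 ]
  [ 0   4   6    -17 ]
R3 := R3 − 4·R2
  [ 1  -6  -6     17 ]
  [ 0   1   3  -13/2 ]
  [ 0   0  -6      9 ]
R3 := -1/6·R3
  [ 1  -6  -6     17 ]
  [ 0   1   3  -13/2 ]
  [ 0   0   1   -3/2 ]
R2 := R2 − 3·R3
  [ 1  -6  -6    17 ]
  [ 0   1   0    -2 ]
  [ 0   0   1  -3/2 ]
R1 := R1 + 6·R3
  [ 1  -6  0     8 ]
  [ 0   1  0    -2 ]
  [ 0   0  1  -3/2 ]
R1 := R1 + 6·R2
  [ 1  0  0    -4 ]
  [ 0  1  0    -2 ]
  [ 0  0  1  -3/2 ]

-4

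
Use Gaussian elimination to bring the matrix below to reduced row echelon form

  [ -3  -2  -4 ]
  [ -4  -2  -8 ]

[[1, 0, 4], [0, 1, -4]]

R1 ← -1/3·R1
  [  1  2/3  4/3 ]
  [ -4   -2   -8 ]
R2 ← R2 + 4·R1
  [ 1  2/3   4/3 ]
  [ 0  2/3  -8/3 ]
R2 ← 3/2·R2
  [ 1  2/3  4/3 ]
  [ 0    1   -4 ]
R1 ← R1 − 2/3·R2
  [ 1  0   4 ]
  [ 0  1  -4 ]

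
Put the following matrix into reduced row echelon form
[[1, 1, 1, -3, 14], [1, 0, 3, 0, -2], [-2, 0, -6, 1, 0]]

[[1, 0, 3, 0, -2], [0, 1, -2, 0, 4], [0, 0, 0, 1, -4]]

r2 -> r2 − r1
r3 -> r3 + 2·r1
r2 -> -1·r2
r3 -> r3 − 2·r2
r2 -> r2 + 3·r3
r1 -> r1 + 3·r3
r1 -> r1 − r2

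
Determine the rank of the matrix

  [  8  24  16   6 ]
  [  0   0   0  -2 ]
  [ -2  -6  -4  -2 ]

rank = 2

R1 → 1/8·R1
R3 → R3 + 2·R1
R2 → -1/2·R2
R3 → R3 + 1/2·R2
R1 → R1 − 3/4·R2
The reduced form has 2 nonzero rows.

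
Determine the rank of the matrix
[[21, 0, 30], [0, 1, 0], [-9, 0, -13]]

rank = 3

R1 -> 1/21·R1
  [  1  0  10/7 ]
  [  0  1     0 ]
  [ -9  0   -13 ]
R3 -> R3 + 9·R1
  [ 1  0  10/7 ]
  [ 0  1     0 ]
  [ 0  0  -1/7 ]
R3 -> -7·R3
  [ 1  0  10/7 ]
  [ 0  1     0 ]
  [ 0  0     1 ]
R1 -> R1 − 10/7·R3
  [ 1  0  0 ]
  [ 0  1  0 ]
  [ 0  0  1 ]
The reduced form has 3 nonzero rows.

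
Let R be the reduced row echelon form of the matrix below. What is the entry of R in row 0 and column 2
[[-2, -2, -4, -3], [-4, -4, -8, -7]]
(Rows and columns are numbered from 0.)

ρ1 ← -1/2·ρ1
  [  1   1   2  3/2 ]
  [ -4  -4  -8   -7 ]
ρ2 ← ρ2 + 4·ρ1
  [ 1  1  2  3/2 ]
  [ 0  0  0   -1 ]
ρ2 ← -1·ρ2
  [ 1  1  2  3/2 ]
  [ 0  0  0    1 ]
ρ1 ← ρ1 − 3/2·ρ2
  [ 1  1  2  0 ]
  [ 0  0  0  1 ]

2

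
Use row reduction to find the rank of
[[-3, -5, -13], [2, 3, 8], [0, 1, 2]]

rank = 2

R1 ← -1/3·R1
  [ 1  5/3  13/3 ]
  [ 2    3     8 ]
  [ 0    1     2 ]
R2 ← R2 − 2·R1
  [ 1   5/3  13/3 ]
  [ 0  -1/3  -2/3 ]
  [ 0     1     2 ]
R2 ← -3·R2
  [ 1  5/3  13/3 ]
  [ 0    1     2 ]
  [ 0    1     2 ]
R3 ← R3 − R2
  [ 1  5/3  13/3 ]
  [ 0    1     2 ]
  [ 0    0     0 ]
R1 ← R1 − 5/3·R2
  [ 1  0  1 ]
  [ 0  1  2 ]
  [ 0  0  0 ]
The reduced form has 2 nonzero rows.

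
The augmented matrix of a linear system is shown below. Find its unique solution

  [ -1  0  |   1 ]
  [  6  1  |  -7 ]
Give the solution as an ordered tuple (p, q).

ρ1 -> -1·ρ1
  [ 1  0  |  -1 ]
  [ 6  1  |  -7 ]
ρ2 -> ρ2 − 6·ρ1
  [ 1  0  |  -1 ]
  [ 0  1  |  -1 ]
Reading off the last column: p = -1, q = -1.

(-1, -1)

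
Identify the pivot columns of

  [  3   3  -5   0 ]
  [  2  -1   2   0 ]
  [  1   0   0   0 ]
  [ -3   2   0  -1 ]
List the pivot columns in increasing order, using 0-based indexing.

0, 1, 2, 3

Multiply R1 by 1/3.
  [  1   1  -5/3   0 ]
  [  2  -1     2   0 ]
  [  1   0     0   0 ]
  [ -3   2     0  -1 ]
Subtract 2 times R1 from R2.
  [  1   1  -5/3   0 ]
  [  0  -3  16/3   0 ]
  [  1   0     0   0 ]
  [ -3   2     0  -1 ]
Subtract R1 from R3.
  [  1   1  -5/3   0 ]
  [  0  -3  16/3   0 ]
  [  0  -1   5/3   0 ]
  [ -3   2     0  -1 ]
Add 3 times R1 to R4.
  [ 1   1  -5/3   0 ]
  [ 0  -3  16/3   0 ]
  [ 0  -1   5/3   0 ]
  [ 0   5    -5  -1 ]
Multiply R2 by -1/3.
  [ 1   1   -5/3   0 ]
  [ 0   1  -16/9   0 ]
  [ 0  -1    5/3   0 ]
  [ 0   5     -5  -1 ]
Add R2 to R3.
  [ 1  1   -5/3   0 ]
  [ 0  1  -16/9   0 ]
  [ 0  0   -1/9   0 ]
  [ 0  5     -5  -1 ]
Subtract 5 times R2 from R4.
  [ 1  1   -5/3   0 ]
  [ 0  1  -16/9   0 ]
  [ 0  0   -1/9   0 ]
  [ 0  0   35/9  -1 ]
Multiply R3 by -9.
  [ 1  1   -5/3   0 ]
  [ 0  1  -16/9   0 ]
  [ 0  0      1   0 ]
  [ 0  0   35/9  -1 ]
Subtract 35/9 times R3 from R4.
  [ 1  1   -5/3   0 ]
  [ 0  1  -16/9   0 ]
  [ 0  0      1   0 ]
  [ 0  0      0  -1 ]
Multiply R4 by -1.
  [ 1  1   -5/3  0 ]
  [ 0  1  -16/9  0 ]
  [ 0  0      1  0 ]
  [ 0  0      0  1 ]
Add 16/9 times R3 to R2.
  [ 1  1  -5/3  0 ]
  [ 0  1     0  0 ]
  [ 0  0     1  0 ]
  [ 0  0     0  1 ]
Add 5/3 times R3 to R1.
  [ 1  1  0  0 ]
  [ 0  1  0  0 ]
  [ 0  0  1  0 ]
  [ 0  0  0  1 ]
Subtract R2 from R1.
  [ 1  0  0  0 ]
  [ 0  1  0  0 ]
  [ 0  0  1  0 ]
  [ 0  0  0  1 ]
Pivot columns are the columns containing a leading 1.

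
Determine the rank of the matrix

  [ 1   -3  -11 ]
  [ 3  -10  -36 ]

rank = 2

Subtract 3 times R1 from R2.
Multiply R2 by -1.
Add 3 times R2 to R1.
The reduced form has 2 nonzero rows.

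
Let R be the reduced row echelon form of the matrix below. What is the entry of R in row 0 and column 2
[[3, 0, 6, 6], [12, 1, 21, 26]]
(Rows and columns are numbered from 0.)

ρ1 ← 1/3·ρ1
  [  1  0   2   2 ]
  [ 12  1  21  26 ]
ρ2 ← ρ2 − 12·ρ1
  [ 1  0   2  2 ]
  [ 0  1  -3  2 ]

2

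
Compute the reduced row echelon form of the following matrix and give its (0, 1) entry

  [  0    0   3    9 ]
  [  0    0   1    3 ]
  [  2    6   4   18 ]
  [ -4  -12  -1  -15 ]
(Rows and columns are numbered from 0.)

3

R1 <-> R3
  [  2    6   4   18 ]
  [  0    0   1    3 ]
  [  0    0   3    9 ]
  [ -4  -12  -1  -15 ]
R1 := 1/2·R1
  [  1    3   2    9 ]
  [  0    0   1    3 ]
  [  0    0   3    9 ]
  [ -4  -12  -1  -15 ]
R4 := R4 + 4·R1
  [ 1  3  2   9 ]
  [ 0  0  1   3 ]
  [ 0  0  3   9 ]
  [ 0  0  7  21 ]
R3 := R3 − 3·R2
  [ 1  3  2   9 ]
  [ 0  0  1   3 ]
  [ 0  0  0   0 ]
  [ 0  0  7  21 ]
R4 := R4 − 7·R2
  [ 1  3  2  9 ]
  [ 0  0  1  3 ]
  [ 0  0  0  0 ]
  [ 0  0  0  0 ]
R1 := R1 − 2·R2
  [ 1  3  0  3 ]
  [ 0  0  1  3 ]
  [ 0  0  0  0 ]
  [ 0  0  0  0 ]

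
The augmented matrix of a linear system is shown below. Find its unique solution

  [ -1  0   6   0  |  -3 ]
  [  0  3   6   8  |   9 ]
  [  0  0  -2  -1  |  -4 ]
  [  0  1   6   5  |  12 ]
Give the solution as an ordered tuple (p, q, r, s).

(6, -6, 1/2, 3)

r1 := -1·r1
  [ 1  0  -6   0  |   3 ]
  [ 0  3   6   8  |   9 ]
  [ 0  0  -2  -1  |  -4 ]
  [ 0  1   6   5  |  12 ]
r2 := 1/3·r2
  [ 1  0  -6    0  |   3 ]
  [ 0  1   2  8/3  |   3 ]
  [ 0  0  -2   -1  |  -4 ]
  [ 0  1   6    5  |  12 ]
r4 := r4 − r2
  [ 1  0  -6    0  |   3 ]
  [ 0  1   2  8/3  |   3 ]
  [ 0  0  -2   -1  |  -4 ]
  [ 0  0   4  7/3  |   9 ]
r3 := -1/2·r3
  [ 1  0  -6    0  |  3 ]
  [ 0  1   2  8/3  |  3 ]
  [ 0  0   1  1/2  |  2 ]
  [ 0  0   4  7/3  |  9 ]
r4 := r4 − 4·r3
  [ 1  0  -6    0  |  3 ]
  [ 0  1   2  8/3  |  3 ]
  [ 0  0   1  1/2  |  2 ]
  [ 0  0   0  1/3  |  1 ]
r4 := 3·r4
  [ 1  0  -6    0  |  3 ]
  [ 0  1   2  8/3  |  3 ]
  [ 0  0   1  1/2  |  2 ]
  [ 0  0   0    1  |  3 ]
r3 := r3 − 1/2·r4
  [ 1  0  -6    0  |    3 ]
  [ 0  1   2  8/3  |    3 ]
  [ 0  0   1    0  |  1/2 ]
  [ 0  0   0    1  |    3 ]
r2 := r2 − 8/3·r4
  [ 1  0  -6  0  |    3 ]
  [ 0  1   2  0  |   -5 ]
  [ 0  0   1  0  |  1/2 ]
  [ 0  0   0  1  |    3 ]
r2 := r2 − 2·r3
  [ 1  0  -6  0  |    3 ]
  [ 0  1   0  0  |   -6 ]
  [ 0  0   1  0  |  1/2 ]
  [ 0  0   0  1  |    3 ]
r1 := r1 + 6·r3
  [ 1  0  0  0  |    6 ]
  [ 0  1  0  0  |   -6 ]
  [ 0  0  1  0  |  1/2 ]
  [ 0  0  0  1  |    3 ]
Reading off the last column: p = 6, q = -6, r = 1/2, s = 3.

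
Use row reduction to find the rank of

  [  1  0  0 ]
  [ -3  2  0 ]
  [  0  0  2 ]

ρ2 ← ρ2 + 3·ρ1
ρ2 ← 1/2·ρ2
ρ3 ← 1/2·ρ3
The reduced form has 3 nonzero rows.

rank = 3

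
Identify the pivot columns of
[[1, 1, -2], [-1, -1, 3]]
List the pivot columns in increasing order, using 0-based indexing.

ρ2 -> ρ2 + ρ1
  [ 1  1  -2 ]
  [ 0  0   1 ]
ρ1 -> ρ1 + 2·ρ2
  [ 1  1  0 ]
  [ 0  0  1 ]
Pivot columns are the columns containing a leading 1.

0, 2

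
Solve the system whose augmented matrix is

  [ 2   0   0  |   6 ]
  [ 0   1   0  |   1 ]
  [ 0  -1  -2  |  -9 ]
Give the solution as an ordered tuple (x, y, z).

(3, 1, 4)

R1 -> 1/2·R1
  [ 1   0   0  |   3 ]
  [ 0   1   0  |   1 ]
  [ 0  -1  -2  |  -9 ]
R3 -> R3 + R2
  [ 1  0   0  |   3 ]
  [ 0  1   0  |   1 ]
  [ 0  0  -2  |  -8 ]
R3 -> -1/2·R3
  [ 1  0  0  |  3 ]
  [ 0  1  0  |  1 ]
  [ 0  0  1  |  4 ]
Reading off the last column: x = 3, y = 1, z = 4.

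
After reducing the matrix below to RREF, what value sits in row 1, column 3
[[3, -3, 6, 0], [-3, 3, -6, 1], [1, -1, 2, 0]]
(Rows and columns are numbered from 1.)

Multiply r1 by 1/3.
  [  1  -1   2  0 ]
  [ -3   3  -6  1 ]
  [  1  -1   2  0 ]
Add 3 times r1 to r2.
  [ 1  -1  2  0 ]
  [ 0   0  0  1 ]
  [ 1  -1  2  0 ]
Subtract r1 from r3.
  [ 1  -1  2  0 ]
  [ 0   0  0  1 ]
  [ 0   0  0  0 ]

2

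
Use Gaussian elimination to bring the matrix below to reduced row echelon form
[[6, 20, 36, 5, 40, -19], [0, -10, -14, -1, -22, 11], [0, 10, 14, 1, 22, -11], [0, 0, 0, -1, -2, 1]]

[[1, 0, 4/3, 0, -5/3, 1], [0, 1, 7/5, 0, 2, -1], [0, 0, 0, 1, 2, -1], [0, 0, 0, 0, 0, 0]]

ρ1 ← 1/6·ρ1
  [ 1  10/3    6  5/6  20/3  -19/6 ]
  [ 0   -10  -14   -1   -22     11 ]
  [ 0    10   14    1    22    -11 ]
  [ 0     0    0   -1    -2      1 ]
ρ2 ← -1/10·ρ2
  [ 1  10/3    6   5/6  20/3   -19/6 ]
  [ 0     1  7/5  1/10  11/5  -11/10 ]
  [ 0    10   14     1    22     -11 ]
  [ 0     0    0    -1    -2       1 ]
ρ3 ← ρ3 − 10·ρ2
  [ 1  10/3    6   5/6  20/3   -19/6 ]
  [ 0     1  7/5  1/10  11/5  -11/10 ]
  [ 0     0    0     0     0       0 ]
  [ 0     0    0    -1    -2       1 ]
ρ3 <-> ρ4
  [ 1  10/3    6   5/6  20/3   -19/6 ]
  [ 0     1  7/5  1/10  11/5  -11/10 ]
  [ 0     0    0    -1    -2       1 ]
  [ 0     0    0     0     0       0 ]
ρ3 ← -1·ρ3
  [ 1  10/3    6   5/6  20/3   -19/6 ]
  [ 0     1  7/5  1/10  11/5  -11/10 ]
  [ 0     0    0     1     2      -1 ]
  [ 0     0    0     0     0       0 ]
ρ2 ← ρ2 − 1/10·ρ3
  [ 1  10/3    6  5/6  20/3  -19/6 ]
  [ 0     1  7/5    0     2     -1 ]
  [ 0     0    0    1     2     -1 ]
  [ 0     0    0    0     0      0 ]
ρ1 ← ρ1 − 5/6·ρ3
  [ 1  10/3    6  0  5  -7/3 ]
  [ 0     1  7/5  0  2    -1 ]
  [ 0     0    0  1  2    -1 ]
  [ 0     0    0  0  0     0 ]
ρ1 ← ρ1 − 10/3·ρ2
  [ 1  0  4/3  0  -5/3   1 ]
  [ 0  1  7/5  0     2  -1 ]
  [ 0  0    0  1     2  -1 ]
  [ 0  0    0  0     0   0 ]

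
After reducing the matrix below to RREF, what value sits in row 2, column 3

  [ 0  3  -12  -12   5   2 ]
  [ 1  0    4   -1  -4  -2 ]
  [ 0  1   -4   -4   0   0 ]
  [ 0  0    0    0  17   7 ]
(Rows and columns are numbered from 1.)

-4

r1 <=> r2
  [ 1  0    4   -1  -4  -2 ]
  [ 0  3  -12  -12   5   2 ]
  [ 0  1   -4   -4   0   0 ]
  [ 0  0    0    0  17   7 ]
r2 → 1/3·r2
  [ 1  0   4  -1   -4   -2 ]
  [ 0  1  -4  -4  5/3  2/3 ]
  [ 0  1  -4  -4    0    0 ]
  [ 0  0   0   0   17    7 ]
r3 → r3 − r2
  [ 1  0   4  -1    -4    -2 ]
  [ 0  1  -4  -4   5/3   2/3 ]
  [ 0  0   0   0  -5/3  -2/3 ]
  [ 0  0   0   0    17     7 ]
r3 → -3/5·r3
  [ 1  0   4  -1   -4   -2 ]
  [ 0  1  -4  -4  5/3  2/3 ]
  [ 0  0   0   0    1  2/5 ]
  [ 0  0   0   0   17    7 ]
r4 → r4 − 17·r3
  [ 1  0   4  -1   -4   -2 ]
  [ 0  1  -4  -4  5/3  2/3 ]
  [ 0  0   0   0    1  2/5 ]
  [ 0  0   0   0    0  1/5 ]
r4 → 5·r4
  [ 1  0   4  -1   -4   -2 ]
  [ 0  1  -4  -4  5/3  2/3 ]
  [ 0  0   0   0    1  2/5 ]
  [ 0  0   0   0    0    1 ]
r3 → r3 − 2/5·r4
  [ 1  0   4  -1   -4   -2 ]
  [ 0  1  -4  -4  5/3  2/3 ]
  [ 0  0   0   0    1    0 ]
  [ 0  0   0   0    0    1 ]
r2 → r2 − 2/3·r4
  [ 1  0   4  -1   -4  -2 ]
  [ 0  1  -4  -4  5/3   0 ]
  [ 0  0   0   0    1   0 ]
  [ 0  0   0   0    0   1 ]
r1 → r1 + 2·r4
  [ 1  0   4  -1   -4  0 ]
  [ 0  1  -4  -4  5/3  0 ]
  [ 0  0   0   0    1  0 ]
  [ 0  0   0   0    0  1 ]
r2 → r2 − 5/3·r3
  [ 1  0   4  -1  -4  0 ]
  [ 0  1  -4  -4   0  0 ]
  [ 0  0   0   0   1  0 ]
  [ 0  0   0   0   0  1 ]
r1 → r1 + 4·r3
  [ 1  0   4  -1  0  0 ]
  [ 0  1  -4  -4  0  0 ]
  [ 0  0   0   0  1  0 ]
  [ 0  0   0   0  0  1 ]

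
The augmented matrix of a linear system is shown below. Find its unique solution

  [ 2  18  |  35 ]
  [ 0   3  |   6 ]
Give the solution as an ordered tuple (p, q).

(-1/2, 2)

r1 → 1/2·r1
  [ 1  9  |  35/2 ]
  [ 0  3  |     6 ]
r2 → 1/3·r2
  [ 1  9  |  35/2 ]
  [ 0  1  |     2 ]
r1 → r1 − 9·r2
  [ 1  0  |  -1/2 ]
  [ 0  1  |     2 ]
Reading off the last column: p = -1/2, q = 2.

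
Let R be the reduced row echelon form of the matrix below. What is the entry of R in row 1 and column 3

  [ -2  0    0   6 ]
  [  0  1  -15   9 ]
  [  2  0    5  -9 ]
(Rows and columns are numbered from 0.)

R1 ← -1/2·R1
  [ 1  0    0  -3 ]
  [ 0  1  -15   9 ]
  [ 2  0    5  -9 ]
R3 ← R3 − 2·R1
  [ 1  0    0  -3 ]
  [ 0  1  -15   9 ]
  [ 0  0    5  -3 ]
R3 ← 1/5·R3
  [ 1  0    0    -3 ]
  [ 0  1  -15     9 ]
  [ 0  0    1  -3/5 ]
R2 ← R2 + 15·R3
  [ 1  0  0    -3 ]
  [ 0  1  0     0 ]
  [ 0  0  1  -3/5 ]

0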